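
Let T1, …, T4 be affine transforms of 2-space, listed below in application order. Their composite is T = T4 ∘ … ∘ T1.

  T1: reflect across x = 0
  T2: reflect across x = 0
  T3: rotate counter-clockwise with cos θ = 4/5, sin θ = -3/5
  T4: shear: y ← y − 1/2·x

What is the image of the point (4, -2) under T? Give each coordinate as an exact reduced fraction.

T(p) = (2, -5)

T1 reflect across x = 0: (4, -2) → (-4, -2)
T2 reflect across x = 0: (-4, -2) → (4, -2)
T3 rotate counter-clockwise with cos θ = 4/5, sin θ = -3/5: (4, -2) → (2, -4)
T4 shear: y ← y − 1/2·x: (2, -4) → (2, -5)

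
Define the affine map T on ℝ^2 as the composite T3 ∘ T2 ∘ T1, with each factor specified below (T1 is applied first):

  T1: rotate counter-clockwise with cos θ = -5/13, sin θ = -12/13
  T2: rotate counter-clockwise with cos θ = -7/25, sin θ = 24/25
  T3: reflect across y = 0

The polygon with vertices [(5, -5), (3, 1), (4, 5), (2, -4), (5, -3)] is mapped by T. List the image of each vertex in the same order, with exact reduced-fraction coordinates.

image vertices: (287/65, 359/65), (201/65, -43/65), (1472/325, -1471/325), (502/325, 1364/325), (1507/325, 1149/325)

T1 rotate counter-clockwise with cos θ = -5/13, sin θ = -12/13: (5, -5) → (-85/13, -35/13); (3, 1) → (-3/13, -41/13); (4, 5) → (40/13, -73/13); (2, -4) → (-58/13, -4/13); (5, -3) → (-61/13, -45/13)
T2 rotate counter-clockwise with cos θ = -7/25, sin θ = 24/25: (-85/13, -35/13) → (287/65, -359/65); (-3/13, -41/13) → (201/65, 43/65); (40/13, -73/13) → (1472/325, 1471/325); (-58/13, -4/13) → (502/325, -1364/325); (-61/13, -45/13) → (1507/325, -1149/325)
T3 reflect across y = 0: (287/65, -359/65) → (287/65, 359/65); (201/65, 43/65) → (201/65, -43/65); (1472/325, 1471/325) → (1472/325, -1471/325); (502/325, -1364/325) → (502/325, 1364/325); (1507/325, -1149/325) → (1507/325, 1149/325)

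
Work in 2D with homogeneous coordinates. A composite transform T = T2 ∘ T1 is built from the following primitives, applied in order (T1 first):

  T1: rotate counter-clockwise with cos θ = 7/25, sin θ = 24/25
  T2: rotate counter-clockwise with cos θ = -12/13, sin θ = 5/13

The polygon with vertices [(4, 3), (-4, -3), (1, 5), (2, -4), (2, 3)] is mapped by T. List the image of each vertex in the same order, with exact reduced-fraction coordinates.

image vertices: (-57/325, -1624/325), (57/325, 1624/325), (1061/325, -1273/325), (-284/65, 62/65), (27/25, -86/25)

T1 rotate counter-clockwise with cos θ = 7/25, sin θ = 24/25: (4, 3) → (-44/25, 117/25); (-4, -3) → (44/25, -117/25); (1, 5) → (-113/25, 59/25); (2, -4) → (22/5, 4/5); (2, 3) → (-58/25, 69/25)
T2 rotate counter-clockwise with cos θ = -12/13, sin θ = 5/13: (-44/25, 117/25) → (-57/325, -1624/325); (44/25, -117/25) → (57/325, 1624/325); (-113/25, 59/25) → (1061/325, -1273/325); (22/5, 4/5) → (-284/65, 62/65); (-58/25, 69/25) → (27/25, -86/25)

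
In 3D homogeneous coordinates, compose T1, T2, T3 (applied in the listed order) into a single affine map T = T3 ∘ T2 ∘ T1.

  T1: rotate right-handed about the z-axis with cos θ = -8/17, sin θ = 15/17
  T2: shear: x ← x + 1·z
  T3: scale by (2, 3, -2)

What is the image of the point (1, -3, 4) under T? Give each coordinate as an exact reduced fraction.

T1 rotate right-handed about the z-axis with cos θ = -8/17, sin θ = 15/17: (1, -3, 4) → (37/17, 39/17, 4)
T2 shear: x ← x + 1·z: (37/17, 39/17, 4) → (105/17, 39/17, 4)
T3 scale by (2, 3, -2): (105/17, 39/17, 4) → (210/17, 117/17, -8)

T(p) = (210/17, 117/17, -8)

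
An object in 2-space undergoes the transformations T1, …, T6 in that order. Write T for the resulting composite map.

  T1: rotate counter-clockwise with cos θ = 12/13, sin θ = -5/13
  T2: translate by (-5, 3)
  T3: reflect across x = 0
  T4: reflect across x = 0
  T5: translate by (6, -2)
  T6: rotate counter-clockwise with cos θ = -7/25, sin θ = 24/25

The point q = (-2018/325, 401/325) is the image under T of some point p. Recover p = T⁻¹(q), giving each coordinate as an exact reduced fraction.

T1 = [12/13 5/13 0; -5/13 12/13 0; 0 0 1]
T2·T1 = [12/13 5/13 -5; -5/13 12/13 3; 0 0 1]
T3·…·T1 = [-12/13 -5/13 5; -5/13 12/13 3; 0 0 1]
T4·…·T1 = [12/13 5/13 -5; -5/13 12/13 3; 0 0 1]
T5·…·T1 = [12/13 5/13 1; -5/13 12/13 1; 0 0 1]
T6·…·T1 = [36/325 -323/325 -31/25; 323/325 36/325 17/25; 0 0 1]
det M = 1; M⁻¹ = [36/325 323/325 -7/13; -323/325 36/325 -17/13; 0 0 1]
M⁻¹ · (-2018/325, 401/325)ᵀ = (0, 5)ᵀ

p = (0, 5)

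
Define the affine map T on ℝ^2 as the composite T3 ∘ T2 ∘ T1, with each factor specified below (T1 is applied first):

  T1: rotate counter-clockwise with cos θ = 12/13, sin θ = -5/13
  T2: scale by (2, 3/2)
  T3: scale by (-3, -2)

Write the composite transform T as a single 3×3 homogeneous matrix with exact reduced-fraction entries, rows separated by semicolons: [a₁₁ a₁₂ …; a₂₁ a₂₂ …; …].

T = [-72/13 -30/13 0; 15/13 -36/13 0; 0 0 1]

T1 = [12/13 5/13 0; -5/13 12/13 0; 0 0 1]
T2·T1 = [24/13 10/13 0; -15/26 18/13 0; 0 0 1]
T3·…·T1 = [-72/13 -30/13 0; 15/13 -36/13 0; 0 0 1]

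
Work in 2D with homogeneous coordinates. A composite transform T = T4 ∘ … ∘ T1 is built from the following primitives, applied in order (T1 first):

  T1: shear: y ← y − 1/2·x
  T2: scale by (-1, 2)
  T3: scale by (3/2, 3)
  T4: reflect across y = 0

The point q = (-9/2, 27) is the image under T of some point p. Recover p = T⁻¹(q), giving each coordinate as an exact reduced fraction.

T1 = [1 0 0; -1/2 1 0; 0 0 1]
T2·T1 = [-1 0 0; -1 2 0; 0 0 1]
T3·…·T1 = [-3/2 0 0; -3 6 0; 0 0 1]
T4·…·T1 = [-3/2 0 0; 3 -6 0; 0 0 1]
det M = 9; M⁻¹ = [-2/3 0 0; -1/3 -1/6 0; 0 0 1]
M⁻¹ · (-9/2, 27)ᵀ = (3, -3)ᵀ

p = (3, -3)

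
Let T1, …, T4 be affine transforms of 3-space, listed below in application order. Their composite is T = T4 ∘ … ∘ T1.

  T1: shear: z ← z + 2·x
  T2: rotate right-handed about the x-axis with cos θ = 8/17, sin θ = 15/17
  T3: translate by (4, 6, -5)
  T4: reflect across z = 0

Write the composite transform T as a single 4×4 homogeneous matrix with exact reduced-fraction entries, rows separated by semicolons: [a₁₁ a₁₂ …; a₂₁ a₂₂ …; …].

T = [1 0 0 4; -30/17 8/17 -15/17 6; -16/17 -15/17 -8/17 5; 0 0 0 1]

T1 = [1 0 0 0; 0 1 0 0; 2 0 1 0; 0 0 0 1]
T2·T1 = [1 0 0 0; -30/17 8/17 -15/17 0; 16/17 15/17 8/17 0; 0 0 0 1]
T3·…·T1 = [1 0 0 4; -30/17 8/17 -15/17 6; 16/17 15/17 8/17 -5; 0 0 0 1]
T4·…·T1 = [1 0 0 4; -30/17 8/17 -15/17 6; -16/17 -15/17 -8/17 5; 0 0 0 1]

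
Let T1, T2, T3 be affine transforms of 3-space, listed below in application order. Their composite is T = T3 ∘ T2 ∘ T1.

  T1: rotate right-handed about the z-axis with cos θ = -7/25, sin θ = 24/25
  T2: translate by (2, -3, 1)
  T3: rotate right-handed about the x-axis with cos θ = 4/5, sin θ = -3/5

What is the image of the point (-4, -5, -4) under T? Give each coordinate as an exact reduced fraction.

T1 rotate right-handed about the z-axis with cos θ = -7/25, sin θ = 24/25: (-4, -5, -4) → (148/25, -61/25, -4)
T2 translate by (2, -3, 1): (148/25, -61/25, -4) → (198/25, -136/25, -3)
T3 rotate right-handed about the x-axis with cos θ = 4/5, sin θ = -3/5: (198/25, -136/25, -3) → (198/25, -769/125, 108/125)

T(p) = (198/25, -769/125, 108/125)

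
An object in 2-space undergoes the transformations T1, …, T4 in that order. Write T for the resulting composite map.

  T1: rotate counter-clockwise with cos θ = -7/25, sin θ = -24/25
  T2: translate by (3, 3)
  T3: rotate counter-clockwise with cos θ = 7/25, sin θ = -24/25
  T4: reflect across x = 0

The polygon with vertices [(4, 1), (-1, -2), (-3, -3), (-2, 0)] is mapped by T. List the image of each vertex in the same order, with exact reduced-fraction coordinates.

T1 rotate counter-clockwise with cos θ = -7/25, sin θ = -24/25: (4, 1) → (-4/25, -103/25); (-1, -2) → (-41/25, 38/25); (-3, -3) → (-51/25, 93/25); (-2, 0) → (14/25, 48/25)
T2 translate by (3, 3): (-4/25, -103/25) → (71/25, -28/25); (-41/25, 38/25) → (34/25, 113/25); (-51/25, 93/25) → (24/25, 168/25); (14/25, 48/25) → (89/25, 123/25)
T3 rotate counter-clockwise with cos θ = 7/25, sin θ = -24/25: (71/25, -28/25) → (-7/25, -76/25); (34/25, 113/25) → (118/25, -1/25); (24/25, 168/25) → (168/25, 24/25); (89/25, 123/25) → (143/25, -51/25)
T4 reflect across x = 0: (-7/25, -76/25) → (7/25, -76/25); (118/25, -1/25) → (-118/25, -1/25); (168/25, 24/25) → (-168/25, 24/25); (143/25, -51/25) → (-143/25, -51/25)

image vertices: (7/25, -76/25), (-118/25, -1/25), (-168/25, 24/25), (-143/25, -51/25)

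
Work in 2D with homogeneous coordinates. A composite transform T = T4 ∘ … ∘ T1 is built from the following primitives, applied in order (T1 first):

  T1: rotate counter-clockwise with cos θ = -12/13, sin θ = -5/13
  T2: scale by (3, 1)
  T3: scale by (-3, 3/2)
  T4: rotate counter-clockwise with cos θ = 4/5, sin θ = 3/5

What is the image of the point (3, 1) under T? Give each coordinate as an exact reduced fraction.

T1 rotate counter-clockwise with cos θ = -12/13, sin θ = -5/13: (3, 1) → (-31/13, -27/13)
T2 scale by (3, 1): (-31/13, -27/13) → (-93/13, -27/13)
T3 scale by (-3, 3/2): (-93/13, -27/13) → (279/13, -81/26)
T4 rotate counter-clockwise with cos θ = 4/5, sin θ = 3/5: (279/13, -81/26) → (495/26, 135/13)

T(p) = (495/26, 135/13)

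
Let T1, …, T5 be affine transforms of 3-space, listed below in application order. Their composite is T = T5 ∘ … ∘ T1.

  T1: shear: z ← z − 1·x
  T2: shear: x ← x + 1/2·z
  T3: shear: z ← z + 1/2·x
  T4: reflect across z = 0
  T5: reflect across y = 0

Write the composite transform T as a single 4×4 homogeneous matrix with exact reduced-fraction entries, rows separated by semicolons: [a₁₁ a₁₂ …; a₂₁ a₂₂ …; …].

T = [1/2 0 1/2 0; 0 -1 0 0; 3/4 0 -5/4 0; 0 0 0 1]

T1 = [1 0 0 0; 0 1 0 0; -1 0 1 0; 0 0 0 1]
T2·T1 = [1/2 0 1/2 0; 0 1 0 0; -1 0 1 0; 0 0 0 1]
T3·…·T1 = [1/2 0 1/2 0; 0 1 0 0; -3/4 0 5/4 0; 0 0 0 1]
T4·…·T1 = [1/2 0 1/2 0; 0 1 0 0; 3/4 0 -5/4 0; 0 0 0 1]
T5·…·T1 = [1/2 0 1/2 0; 0 -1 0 0; 3/4 0 -5/4 0; 0 0 0 1]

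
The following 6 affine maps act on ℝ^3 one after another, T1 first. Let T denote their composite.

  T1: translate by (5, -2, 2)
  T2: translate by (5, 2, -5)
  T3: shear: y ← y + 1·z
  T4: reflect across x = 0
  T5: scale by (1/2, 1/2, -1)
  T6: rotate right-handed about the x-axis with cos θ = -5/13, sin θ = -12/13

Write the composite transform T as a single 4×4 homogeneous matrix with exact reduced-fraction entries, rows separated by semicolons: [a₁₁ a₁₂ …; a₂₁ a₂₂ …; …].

T = [-1/2 0 0 -5; 0 -5/26 -29/26 87/26; 0 -6/13 -1/13 3/13; 0 0 0 1]

T1 = [1 0 0 5; 0 1 0 -2; 0 0 1 2; 0 0 0 1]
T2·T1 = [1 0 0 10; 0 1 0 0; 0 0 1 -3; 0 0 0 1]
T3·…·T1 = [1 0 0 10; 0 1 1 -3; 0 0 1 -3; 0 0 0 1]
T4·…·T1 = [-1 0 0 -10; 0 1 1 -3; 0 0 1 -3; 0 0 0 1]
T5·…·T1 = [-1/2 0 0 -5; 0 1/2 1/2 -3/2; 0 0 -1 3; 0 0 0 1]
T6·…·T1 = [-1/2 0 0 -5; 0 -5/26 -29/26 87/26; 0 -6/13 -1/13 3/13; 0 0 0 1]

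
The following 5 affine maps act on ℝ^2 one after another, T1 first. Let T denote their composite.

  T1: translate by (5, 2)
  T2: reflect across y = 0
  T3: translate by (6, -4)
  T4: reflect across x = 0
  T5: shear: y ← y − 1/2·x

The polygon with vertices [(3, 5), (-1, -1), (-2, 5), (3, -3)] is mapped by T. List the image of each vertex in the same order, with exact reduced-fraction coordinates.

T1 translate by (5, 2): (3, 5) → (8, 7); (-1, -1) → (4, 1); (-2, 5) → (3, 7); (3, -3) → (8, -1)
T2 reflect across y = 0: (8, 7) → (8, -7); (4, 1) → (4, -1); (3, 7) → (3, -7); (8, -1) → (8, 1)
T3 translate by (6, -4): (8, -7) → (14, -11); (4, -1) → (10, -5); (3, -7) → (9, -11); (8, 1) → (14, -3)
T4 reflect across x = 0: (14, -11) → (-14, -11); (10, -5) → (-10, -5); (9, -11) → (-9, -11); (14, -3) → (-14, -3)
T5 shear: y ← y − 1/2·x: (-14, -11) → (-14, -4); (-10, -5) → (-10, 0); (-9, -11) → (-9, -13/2); (-14, -3) → (-14, 4)

image vertices: (-14, -4), (-10, 0), (-9, -13/2), (-14, 4)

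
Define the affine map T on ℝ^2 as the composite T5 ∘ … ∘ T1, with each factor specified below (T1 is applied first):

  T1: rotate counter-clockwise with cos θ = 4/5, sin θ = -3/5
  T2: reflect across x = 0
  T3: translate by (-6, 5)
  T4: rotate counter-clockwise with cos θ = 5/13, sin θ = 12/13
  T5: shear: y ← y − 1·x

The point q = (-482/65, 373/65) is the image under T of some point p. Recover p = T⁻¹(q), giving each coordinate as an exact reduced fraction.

T1 = [4/5 3/5 0; -3/5 4/5 0; 0 0 1]
T2·T1 = [-4/5 -3/5 0; -3/5 4/5 0; 0 0 1]
T3·…·T1 = [-4/5 -3/5 -6; -3/5 4/5 5; 0 0 1]
T4·…·T1 = [16/65 -63/65 -90/13; -63/65 -16/65 -47/13; 0 0 1]
T5·…·T1 = [16/65 -63/65 -90/13; -79/65 47/65 43/13; 0 0 1]
det M = -1; M⁻¹ = [-47/65 -63/65 -9/5; -79/65 -16/65 -38/5; 0 0 1]
M⁻¹ · (-482/65, 373/65)ᵀ = (-2, 0)ᵀ

p = (-2, 0)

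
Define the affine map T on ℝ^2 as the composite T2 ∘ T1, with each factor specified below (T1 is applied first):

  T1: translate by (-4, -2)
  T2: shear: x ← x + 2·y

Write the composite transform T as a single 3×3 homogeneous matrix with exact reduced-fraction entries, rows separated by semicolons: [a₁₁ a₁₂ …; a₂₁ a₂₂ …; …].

T = [1 2 -8; 0 1 -2; 0 0 1]

T1 = [1 0 -4; 0 1 -2; 0 0 1]
T2·T1 = [1 2 -8; 0 1 -2; 0 0 1]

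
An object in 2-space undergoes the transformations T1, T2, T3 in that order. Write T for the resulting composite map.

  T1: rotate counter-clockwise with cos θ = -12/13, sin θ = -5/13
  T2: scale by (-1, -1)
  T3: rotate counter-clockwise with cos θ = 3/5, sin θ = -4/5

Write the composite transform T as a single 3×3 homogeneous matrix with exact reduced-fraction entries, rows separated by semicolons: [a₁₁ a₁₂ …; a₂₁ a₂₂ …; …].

T = [56/65 33/65 0; -33/65 56/65 0; 0 0 1]

T1 = [-12/13 5/13 0; -5/13 -12/13 0; 0 0 1]
T2·T1 = [12/13 -5/13 0; 5/13 12/13 0; 0 0 1]
T3·…·T1 = [56/65 33/65 0; -33/65 56/65 0; 0 0 1]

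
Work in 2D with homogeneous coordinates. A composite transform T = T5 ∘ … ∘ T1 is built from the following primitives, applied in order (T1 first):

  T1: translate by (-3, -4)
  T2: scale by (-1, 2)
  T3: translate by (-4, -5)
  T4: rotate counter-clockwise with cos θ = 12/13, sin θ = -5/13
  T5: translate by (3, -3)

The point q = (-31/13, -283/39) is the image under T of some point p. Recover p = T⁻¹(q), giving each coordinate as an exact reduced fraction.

T1 = [1 0 -3; 0 1 -4; 0 0 1]
T2·T1 = [-1 0 3; 0 2 -8; 0 0 1]
T3·…·T1 = [-1 0 -1; 0 2 -13; 0 0 1]
T4·…·T1 = [-12/13 10/13 -77/13; 5/13 24/13 -151/13; 0 0 1]
T5·…·T1 = [-12/13 10/13 -38/13; 5/13 24/13 -190/13; 0 0 1]
det M = -2; M⁻¹ = [-12/13 5/13 38/13; 5/26 6/13 95/13; 0 0 1]
M⁻¹ · (-31/13, -283/39)ᵀ = (7/3, 7/2)ᵀ

p = (7/3, 7/2)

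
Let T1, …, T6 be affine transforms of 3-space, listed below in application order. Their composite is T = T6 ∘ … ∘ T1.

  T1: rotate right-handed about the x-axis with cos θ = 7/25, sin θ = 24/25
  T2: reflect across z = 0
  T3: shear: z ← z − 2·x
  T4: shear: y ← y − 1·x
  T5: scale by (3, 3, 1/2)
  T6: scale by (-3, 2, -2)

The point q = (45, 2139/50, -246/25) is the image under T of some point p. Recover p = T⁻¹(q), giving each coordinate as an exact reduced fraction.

p = (-5, 3/4, -2)

T1 = [1 0 0 0; 0 7/25 -24/25 0; 0 24/25 7/25 0; 0 0 0 1]
T2·T1 = [1 0 0 0; 0 7/25 -24/25 0; 0 -24/25 -7/25 0; 0 0 0 1]
T3·…·T1 = [1 0 0 0; 0 7/25 -24/25 0; -2 -24/25 -7/25 0; 0 0 0 1]
T4·…·T1 = [1 0 0 0; -1 7/25 -24/25 0; -2 -24/25 -7/25 0; 0 0 0 1]
T5·…·T1 = [3 0 0 0; -3 21/25 -72/25 0; -1 -12/25 -7/50 0; 0 0 0 1]
T6·…·T1 = [-9 0 0 0; -6 42/25 -144/25 0; 2 24/25 7/25 0; 0 0 0 1]
det M = -54; M⁻¹ = [-1/9 0 0 0; 41/225 7/150 24/25 0; 38/225 -4/25 7/25 0; 0 0 0 1]
M⁻¹ · (45, 2139/50, -246/25)ᵀ = (-5, 3/4, -2)ᵀ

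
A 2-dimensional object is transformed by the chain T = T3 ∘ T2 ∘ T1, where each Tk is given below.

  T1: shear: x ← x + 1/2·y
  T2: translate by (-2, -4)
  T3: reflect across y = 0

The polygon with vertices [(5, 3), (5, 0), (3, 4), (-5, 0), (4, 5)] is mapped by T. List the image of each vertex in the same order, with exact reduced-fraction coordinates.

image vertices: (9/2, 1), (3, 4), (3, 0), (-7, 4), (9/2, -1)

T1 shear: x ← x + 1/2·y: (5, 3) → (13/2, 3); (5, 0) → (5, 0); (3, 4) → (5, 4); (-5, 0) → (-5, 0); (4, 5) → (13/2, 5)
T2 translate by (-2, -4): (13/2, 3) → (9/2, -1); (5, 0) → (3, -4); (5, 4) → (3, 0); (-5, 0) → (-7, -4); (13/2, 5) → (9/2, 1)
T3 reflect across y = 0: (9/2, -1) → (9/2, 1); (3, -4) → (3, 4); (3, 0) → (3, 0); (-7, -4) → (-7, 4); (9/2, 1) → (9/2, -1)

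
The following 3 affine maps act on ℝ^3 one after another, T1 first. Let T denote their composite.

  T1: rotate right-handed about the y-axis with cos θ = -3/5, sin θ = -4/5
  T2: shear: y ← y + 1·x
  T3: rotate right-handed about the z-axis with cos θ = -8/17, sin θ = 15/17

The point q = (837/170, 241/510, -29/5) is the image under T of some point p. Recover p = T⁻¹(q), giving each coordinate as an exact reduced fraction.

p = (-7/2, -8/3, 5)

T1 = [-3/5 0 -4/5 0; 0 1 0 0; 4/5 0 -3/5 0; 0 0 0 1]
T2·T1 = [-3/5 0 -4/5 0; -3/5 1 -4/5 0; 4/5 0 -3/5 0; 0 0 0 1]
T3·…·T1 = [69/85 -15/17 92/85 0; -21/85 -8/17 -28/85 0; 4/5 0 -3/5 0; 0 0 0 1]
det M = 1; M⁻¹ = [24/85 -9/17 4/5 0; -7/17 -23/17 0 0; 32/85 -12/17 -3/5 0; 0 0 0 1]
M⁻¹ · (837/170, 241/510, -29/5)ᵀ = (-7/2, -8/3, 5)ᵀ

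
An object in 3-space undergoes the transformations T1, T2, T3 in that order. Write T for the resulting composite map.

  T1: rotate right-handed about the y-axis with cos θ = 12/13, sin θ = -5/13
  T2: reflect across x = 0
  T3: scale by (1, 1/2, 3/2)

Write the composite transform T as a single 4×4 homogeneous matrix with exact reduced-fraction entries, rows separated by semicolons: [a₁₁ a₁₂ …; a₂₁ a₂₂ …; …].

T = [-12/13 0 5/13 0; 0 1/2 0 0; 15/26 0 18/13 0; 0 0 0 1]

T1 = [12/13 0 -5/13 0; 0 1 0 0; 5/13 0 12/13 0; 0 0 0 1]
T2·T1 = [-12/13 0 5/13 0; 0 1 0 0; 5/13 0 12/13 0; 0 0 0 1]
T3·…·T1 = [-12/13 0 5/13 0; 0 1/2 0 0; 15/26 0 18/13 0; 0 0 0 1]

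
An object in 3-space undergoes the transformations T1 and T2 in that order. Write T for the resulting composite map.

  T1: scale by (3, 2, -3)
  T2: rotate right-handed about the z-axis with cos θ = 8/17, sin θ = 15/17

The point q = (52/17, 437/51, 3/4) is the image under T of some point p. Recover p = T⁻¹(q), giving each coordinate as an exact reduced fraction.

p = (3, 2/3, -1/4)

T1 = [3 0 0 0; 0 2 0 0; 0 0 -3 0; 0 0 0 1]
T2·T1 = [24/17 -30/17 0 0; 45/17 16/17 0 0; 0 0 -3 0; 0 0 0 1]
det M = -18; M⁻¹ = [8/51 5/17 0 0; -15/34 4/17 0 0; 0 0 -1/3 0; 0 0 0 1]
M⁻¹ · (52/17, 437/51, 3/4)ᵀ = (3, 2/3, -1/4)ᵀ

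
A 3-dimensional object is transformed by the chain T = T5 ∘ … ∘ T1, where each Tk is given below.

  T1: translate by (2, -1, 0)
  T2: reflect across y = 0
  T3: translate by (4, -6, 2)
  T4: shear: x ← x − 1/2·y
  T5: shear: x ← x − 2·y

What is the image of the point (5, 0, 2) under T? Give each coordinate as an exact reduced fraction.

T(p) = (47/2, -5, 4)

T1 translate by (2, -1, 0): (5, 0, 2) → (7, -1, 2)
T2 reflect across y = 0: (7, -1, 2) → (7, 1, 2)
T3 translate by (4, -6, 2): (7, 1, 2) → (11, -5, 4)
T4 shear: x ← x − 1/2·y: (11, -5, 4) → (27/2, -5, 4)
T5 shear: x ← x − 2·y: (27/2, -5, 4) → (47/2, -5, 4)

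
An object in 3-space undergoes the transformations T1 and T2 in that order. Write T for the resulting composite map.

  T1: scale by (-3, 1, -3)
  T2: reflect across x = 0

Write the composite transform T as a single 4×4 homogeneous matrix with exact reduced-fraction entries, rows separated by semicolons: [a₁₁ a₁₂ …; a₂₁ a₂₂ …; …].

T1 = [-3 0 0 0; 0 1 0 0; 0 0 -3 0; 0 0 0 1]
T2·T1 = [3 0 0 0; 0 1 0 0; 0 0 -3 0; 0 0 0 1]

T = [3 0 0 0; 0 1 0 0; 0 0 -3 0; 0 0 0 1]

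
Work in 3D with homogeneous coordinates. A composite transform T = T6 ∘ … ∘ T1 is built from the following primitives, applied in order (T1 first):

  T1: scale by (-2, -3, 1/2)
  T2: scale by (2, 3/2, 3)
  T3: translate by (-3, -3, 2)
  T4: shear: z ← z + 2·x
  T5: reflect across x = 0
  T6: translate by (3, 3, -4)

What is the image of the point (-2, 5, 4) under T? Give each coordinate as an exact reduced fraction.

T(p) = (-2, -45/2, 14)

T1 scale by (-2, -3, 1/2): (-2, 5, 4) → (4, -15, 2)
T2 scale by (2, 3/2, 3): (4, -15, 2) → (8, -45/2, 6)
T3 translate by (-3, -3, 2): (8, -45/2, 6) → (5, -51/2, 8)
T4 shear: z ← z + 2·x: (5, -51/2, 8) → (5, -51/2, 18)
T5 reflect across x = 0: (5, -51/2, 18) → (-5, -51/2, 18)
T6 translate by (3, 3, -4): (-5, -51/2, 18) → (-2, -45/2, 14)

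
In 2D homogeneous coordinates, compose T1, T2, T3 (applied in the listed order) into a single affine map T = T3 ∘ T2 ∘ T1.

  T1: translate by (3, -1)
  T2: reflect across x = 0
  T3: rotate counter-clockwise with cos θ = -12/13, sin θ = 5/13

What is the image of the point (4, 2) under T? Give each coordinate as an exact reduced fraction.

T(p) = (79/13, -47/13)

T1 translate by (3, -1): (4, 2) → (7, 1)
T2 reflect across x = 0: (7, 1) → (-7, 1)
T3 rotate counter-clockwise with cos θ = -12/13, sin θ = 5/13: (-7, 1) → (79/13, -47/13)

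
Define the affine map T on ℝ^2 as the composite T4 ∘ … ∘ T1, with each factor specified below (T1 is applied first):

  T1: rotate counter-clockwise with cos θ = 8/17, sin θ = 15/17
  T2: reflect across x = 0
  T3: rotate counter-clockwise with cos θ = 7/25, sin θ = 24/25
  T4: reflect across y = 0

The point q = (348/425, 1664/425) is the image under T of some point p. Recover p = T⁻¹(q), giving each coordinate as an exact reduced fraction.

p = (0, -4)

T1 = [8/17 -15/17 0; 15/17 8/17 0; 0 0 1]
T2·T1 = [-8/17 15/17 0; 15/17 8/17 0; 0 0 1]
T3·…·T1 = [-416/425 -87/425 0; -87/425 416/425 0; 0 0 1]
T4·…·T1 = [-416/425 -87/425 0; 87/425 -416/425 0; 0 0 1]
det M = 1; M⁻¹ = [-416/425 87/425 0; -87/425 -416/425 0; 0 0 1]
M⁻¹ · (348/425, 1664/425)ᵀ = (0, -4)ᵀ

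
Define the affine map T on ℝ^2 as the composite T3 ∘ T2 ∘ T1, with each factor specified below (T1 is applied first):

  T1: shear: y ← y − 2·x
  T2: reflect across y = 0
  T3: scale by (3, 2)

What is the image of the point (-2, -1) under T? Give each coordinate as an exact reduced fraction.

T1 shear: y ← y − 2·x: (-2, -1) → (-2, 3)
T2 reflect across y = 0: (-2, 3) → (-2, -3)
T3 scale by (3, 2): (-2, -3) → (-6, -6)

T(p) = (-6, -6)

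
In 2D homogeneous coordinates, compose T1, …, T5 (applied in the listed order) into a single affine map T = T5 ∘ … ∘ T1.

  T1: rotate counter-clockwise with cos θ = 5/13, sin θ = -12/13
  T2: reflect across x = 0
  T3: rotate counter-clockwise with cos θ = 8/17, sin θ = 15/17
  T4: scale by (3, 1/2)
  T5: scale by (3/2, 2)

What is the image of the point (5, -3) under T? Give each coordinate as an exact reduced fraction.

T(p) = (10917/442, -435/221)

T1 rotate counter-clockwise with cos θ = 5/13, sin θ = -12/13: (5, -3) → (-11/13, -75/13)
T2 reflect across x = 0: (-11/13, -75/13) → (11/13, -75/13)
T3 rotate counter-clockwise with cos θ = 8/17, sin θ = 15/17: (11/13, -75/13) → (1213/221, -435/221)
T4 scale by (3, 1/2): (1213/221, -435/221) → (3639/221, -435/442)
T5 scale by (3/2, 2): (3639/221, -435/442) → (10917/442, -435/221)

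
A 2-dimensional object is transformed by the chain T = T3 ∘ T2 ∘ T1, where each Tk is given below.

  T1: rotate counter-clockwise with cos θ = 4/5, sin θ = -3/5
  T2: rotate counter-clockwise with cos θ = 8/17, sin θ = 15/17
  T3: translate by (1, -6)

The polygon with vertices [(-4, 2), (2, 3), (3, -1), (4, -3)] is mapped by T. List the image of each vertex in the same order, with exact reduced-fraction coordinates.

T1 rotate counter-clockwise with cos θ = 4/5, sin θ = -3/5: (-4, 2) → (-2, 4); (2, 3) → (17/5, 6/5); (3, -1) → (9/5, -13/5); (4, -3) → (7/5, -24/5)
T2 rotate counter-clockwise with cos θ = 8/17, sin θ = 15/17: (-2, 4) → (-76/17, 2/17); (17/5, 6/5) → (46/85, 303/85); (9/5, -13/5) → (267/85, 31/85); (7/5, -24/5) → (416/85, -87/85)
T3 translate by (1, -6): (-76/17, 2/17) → (-59/17, -100/17); (46/85, 303/85) → (131/85, -207/85); (267/85, 31/85) → (352/85, -479/85); (416/85, -87/85) → (501/85, -597/85)

image vertices: (-59/17, -100/17), (131/85, -207/85), (352/85, -479/85), (501/85, -597/85)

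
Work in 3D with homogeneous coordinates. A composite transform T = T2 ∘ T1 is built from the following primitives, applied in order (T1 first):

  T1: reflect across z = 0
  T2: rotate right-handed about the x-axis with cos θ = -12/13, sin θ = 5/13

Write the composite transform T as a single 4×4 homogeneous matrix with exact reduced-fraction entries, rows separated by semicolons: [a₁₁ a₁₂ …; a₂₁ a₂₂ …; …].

T = [1 0 0 0; 0 -12/13 5/13 0; 0 5/13 12/13 0; 0 0 0 1]

T1 = [1 0 0 0; 0 1 0 0; 0 0 -1 0; 0 0 0 1]
T2·T1 = [1 0 0 0; 0 -12/13 5/13 0; 0 5/13 12/13 0; 0 0 0 1]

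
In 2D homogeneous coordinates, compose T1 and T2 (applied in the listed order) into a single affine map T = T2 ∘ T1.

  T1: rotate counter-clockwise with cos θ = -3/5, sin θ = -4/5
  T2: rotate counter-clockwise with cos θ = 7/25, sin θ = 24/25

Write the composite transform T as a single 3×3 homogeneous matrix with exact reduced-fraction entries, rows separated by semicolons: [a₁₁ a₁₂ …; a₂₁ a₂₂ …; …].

T1 = [-3/5 4/5 0; -4/5 -3/5 0; 0 0 1]
T2·T1 = [3/5 4/5 0; -4/5 3/5 0; 0 0 1]

T = [3/5 4/5 0; -4/5 3/5 0; 0 0 1]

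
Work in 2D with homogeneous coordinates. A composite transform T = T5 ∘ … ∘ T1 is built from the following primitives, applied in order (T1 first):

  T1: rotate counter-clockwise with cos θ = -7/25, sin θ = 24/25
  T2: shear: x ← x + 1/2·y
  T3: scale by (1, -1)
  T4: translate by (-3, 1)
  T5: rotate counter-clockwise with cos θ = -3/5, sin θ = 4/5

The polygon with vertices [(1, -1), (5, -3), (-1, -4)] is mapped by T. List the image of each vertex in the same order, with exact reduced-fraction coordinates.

T1 rotate counter-clockwise with cos θ = -7/25, sin θ = 24/25: (1, -1) → (17/25, 31/25); (5, -3) → (37/25, 141/25); (-1, -4) → (103/25, 4/25)
T2 shear: x ← x + 1/2·y: (17/25, 31/25) → (13/10, 31/25); (37/25, 141/25) → (43/10, 141/25); (103/25, 4/25) → (21/5, 4/25)
T3 scale by (1, -1): (13/10, 31/25) → (13/10, -31/25); (43/10, 141/25) → (43/10, -141/25); (21/5, 4/25) → (21/5, -4/25)
T4 translate by (-3, 1): (13/10, -31/25) → (-17/10, -6/25); (43/10, -141/25) → (13/10, -116/25); (21/5, -4/25) → (6/5, 21/25)
T5 rotate counter-clockwise with cos θ = -3/5, sin θ = 4/5: (-17/10, -6/25) → (303/250, -152/125); (13/10, -116/25) → (733/250, 478/125); (6/5, 21/25) → (-174/125, 57/125)

image vertices: (303/250, -152/125), (733/250, 478/125), (-174/125, 57/125)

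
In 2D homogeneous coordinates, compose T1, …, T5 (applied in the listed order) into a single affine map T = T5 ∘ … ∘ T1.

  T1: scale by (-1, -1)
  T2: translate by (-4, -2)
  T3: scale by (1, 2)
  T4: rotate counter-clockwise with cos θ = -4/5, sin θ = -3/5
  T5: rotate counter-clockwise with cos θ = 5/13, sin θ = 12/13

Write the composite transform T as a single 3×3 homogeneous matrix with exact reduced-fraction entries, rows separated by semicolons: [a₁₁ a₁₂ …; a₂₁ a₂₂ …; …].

T1 = [-1 0 0; 0 -1 0; 0 0 1]
T2·T1 = [-1 0 -4; 0 -1 -2; 0 0 1]
T3·…·T1 = [-1 0 -4; 0 -2 -4; 0 0 1]
T4·…·T1 = [4/5 -6/5 4/5; 3/5 8/5 28/5; 0 0 1]
T5·…·T1 = [-16/65 -126/65 -316/65; 63/65 -32/65 188/65; 0 0 1]

T = [-16/65 -126/65 -316/65; 63/65 -32/65 188/65; 0 0 1]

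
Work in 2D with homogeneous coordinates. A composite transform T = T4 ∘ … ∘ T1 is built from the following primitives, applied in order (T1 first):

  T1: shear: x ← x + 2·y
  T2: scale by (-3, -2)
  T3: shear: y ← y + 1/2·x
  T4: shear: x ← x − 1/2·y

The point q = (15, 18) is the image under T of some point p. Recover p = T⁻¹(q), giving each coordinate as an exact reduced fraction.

T1 = [1 2 0; 0 1 0; 0 0 1]
T2·T1 = [-3 -6 0; 0 -2 0; 0 0 1]
T3·…·T1 = [-3 -6 0; -3/2 -5 0; 0 0 1]
T4·…·T1 = [-9/4 -7/2 0; -3/2 -5 0; 0 0 1]
det M = 6; M⁻¹ = [-5/6 7/12 0; 1/4 -3/8 0; 0 0 1]
M⁻¹ · (15, 18)ᵀ = (-2, -3)ᵀ

p = (-2, -3)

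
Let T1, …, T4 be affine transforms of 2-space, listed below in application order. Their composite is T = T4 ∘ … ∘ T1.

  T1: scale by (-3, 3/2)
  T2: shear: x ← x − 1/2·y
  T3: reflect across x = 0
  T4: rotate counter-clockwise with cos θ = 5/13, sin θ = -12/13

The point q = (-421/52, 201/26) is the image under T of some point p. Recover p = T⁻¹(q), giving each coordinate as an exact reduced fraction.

p = (-8/3, -3)

T1 = [-3 0 0; 0 3/2 0; 0 0 1]
T2·T1 = [-3 -3/4 0; 0 3/2 0; 0 0 1]
T3·…·T1 = [3 3/4 0; 0 3/2 0; 0 0 1]
T4·…·T1 = [15/13 87/52 0; -36/13 -3/26 0; 0 0 1]
det M = 9/2; M⁻¹ = [-1/39 -29/78 0; 8/13 10/39 0; 0 0 1]
M⁻¹ · (-421/52, 201/26)ᵀ = (-8/3, -3)ᵀ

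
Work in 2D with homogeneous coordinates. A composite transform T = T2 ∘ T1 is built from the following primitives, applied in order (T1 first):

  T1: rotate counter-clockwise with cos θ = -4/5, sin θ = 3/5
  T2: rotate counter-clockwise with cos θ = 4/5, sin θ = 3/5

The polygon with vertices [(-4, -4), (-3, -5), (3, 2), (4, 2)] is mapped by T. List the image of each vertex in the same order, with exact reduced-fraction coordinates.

T1 rotate counter-clockwise with cos θ = -4/5, sin θ = 3/5: (-4, -4) → (28/5, 4/5); (-3, -5) → (27/5, 11/5); (3, 2) → (-18/5, 1/5); (4, 2) → (-22/5, 4/5)
T2 rotate counter-clockwise with cos θ = 4/5, sin θ = 3/5: (28/5, 4/5) → (4, 4); (27/5, 11/5) → (3, 5); (-18/5, 1/5) → (-3, -2); (-22/5, 4/5) → (-4, -2)

image vertices: (4, 4), (3, 5), (-3, -2), (-4, -2)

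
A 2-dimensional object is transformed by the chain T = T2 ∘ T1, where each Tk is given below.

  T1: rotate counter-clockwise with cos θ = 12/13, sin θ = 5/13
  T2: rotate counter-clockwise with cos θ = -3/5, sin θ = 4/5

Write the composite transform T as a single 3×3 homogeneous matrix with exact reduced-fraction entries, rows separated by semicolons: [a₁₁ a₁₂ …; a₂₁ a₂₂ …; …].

T = [-56/65 -33/65 0; 33/65 -56/65 0; 0 0 1]

T1 = [12/13 -5/13 0; 5/13 12/13 0; 0 0 1]
T2·T1 = [-56/65 -33/65 0; 33/65 -56/65 0; 0 0 1]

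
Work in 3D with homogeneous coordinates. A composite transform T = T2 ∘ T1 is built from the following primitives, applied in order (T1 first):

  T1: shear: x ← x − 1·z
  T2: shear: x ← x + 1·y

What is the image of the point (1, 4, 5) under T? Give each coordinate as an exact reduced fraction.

T1 shear: x ← x − 1·z: (1, 4, 5) → (-4, 4, 5)
T2 shear: x ← x + 1·y: (-4, 4, 5) → (0, 4, 5)

T(p) = (0, 4, 5)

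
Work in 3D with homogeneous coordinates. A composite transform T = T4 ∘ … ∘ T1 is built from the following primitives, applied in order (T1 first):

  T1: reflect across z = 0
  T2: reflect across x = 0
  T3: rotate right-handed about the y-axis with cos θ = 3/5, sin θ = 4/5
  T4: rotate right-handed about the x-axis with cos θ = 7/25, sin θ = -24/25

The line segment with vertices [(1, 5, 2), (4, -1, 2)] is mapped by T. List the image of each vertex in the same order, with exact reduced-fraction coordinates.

image vertices: (-11/5, 127/125, -614/125), (-4, 41/25, 38/25)

T1 reflect across z = 0: (1, 5, 2) → (1, 5, -2); (4, -1, 2) → (4, -1, -2)
T2 reflect across x = 0: (1, 5, -2) → (-1, 5, -2); (4, -1, -2) → (-4, -1, -2)
T3 rotate right-handed about the y-axis with cos θ = 3/5, sin θ = 4/5: (-1, 5, -2) → (-11/5, 5, -2/5); (-4, -1, -2) → (-4, -1, 2)
T4 rotate right-handed about the x-axis with cos θ = 7/25, sin θ = -24/25: (-11/5, 5, -2/5) → (-11/5, 127/125, -614/125); (-4, -1, 2) → (-4, 41/25, 38/25)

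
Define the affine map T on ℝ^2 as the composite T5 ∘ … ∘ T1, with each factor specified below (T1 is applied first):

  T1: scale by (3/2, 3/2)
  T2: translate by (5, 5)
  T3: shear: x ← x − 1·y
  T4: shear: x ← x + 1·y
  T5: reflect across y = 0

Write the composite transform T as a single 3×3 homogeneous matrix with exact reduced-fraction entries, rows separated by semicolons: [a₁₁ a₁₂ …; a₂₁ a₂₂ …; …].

T = [3/2 0 5; 0 -3/2 -5; 0 0 1]

T1 = [3/2 0 0; 0 3/2 0; 0 0 1]
T2·T1 = [3/2 0 5; 0 3/2 5; 0 0 1]
T3·…·T1 = [3/2 -3/2 0; 0 3/2 5; 0 0 1]
T4·…·T1 = [3/2 0 5; 0 3/2 5; 0 0 1]
T5·…·T1 = [3/2 0 5; 0 -3/2 -5; 0 0 1]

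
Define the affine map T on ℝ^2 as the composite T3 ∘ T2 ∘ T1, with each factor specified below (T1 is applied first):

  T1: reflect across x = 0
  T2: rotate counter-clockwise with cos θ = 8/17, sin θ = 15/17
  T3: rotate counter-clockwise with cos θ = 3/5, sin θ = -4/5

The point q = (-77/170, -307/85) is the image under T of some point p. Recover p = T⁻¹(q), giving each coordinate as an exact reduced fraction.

p = (1, -7/2)

T1 = [-1 0 0; 0 1 0; 0 0 1]
T2·T1 = [-8/17 -15/17 0; -15/17 8/17 0; 0 0 1]
T3·…·T1 = [-84/85 -13/85 0; -13/85 84/85 0; 0 0 1]
det M = -1; M⁻¹ = [-84/85 -13/85 0; -13/85 84/85 0; 0 0 1]
M⁻¹ · (-77/170, -307/85)ᵀ = (1, -7/2)ᵀ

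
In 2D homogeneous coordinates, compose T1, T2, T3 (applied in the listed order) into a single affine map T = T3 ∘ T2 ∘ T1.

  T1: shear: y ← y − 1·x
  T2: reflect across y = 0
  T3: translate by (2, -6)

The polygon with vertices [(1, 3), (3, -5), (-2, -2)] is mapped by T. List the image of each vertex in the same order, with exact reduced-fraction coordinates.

T1 shear: y ← y − 1·x: (1, 3) → (1, 2); (3, -5) → (3, -8); (-2, -2) → (-2, 0)
T2 reflect across y = 0: (1, 2) → (1, -2); (3, -8) → (3, 8); (-2, 0) → (-2, 0)
T3 translate by (2, -6): (1, -2) → (3, -8); (3, 8) → (5, 2); (-2, 0) → (0, -6)

image vertices: (3, -8), (5, 2), (0, -6)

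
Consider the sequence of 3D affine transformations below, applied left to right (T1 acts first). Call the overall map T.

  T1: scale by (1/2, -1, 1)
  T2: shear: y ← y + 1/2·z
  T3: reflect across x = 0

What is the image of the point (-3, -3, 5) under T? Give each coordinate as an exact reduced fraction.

T(p) = (3/2, 11/2, 5)

T1 scale by (1/2, -1, 1): (-3, -3, 5) → (-3/2, 3, 5)
T2 shear: y ← y + 1/2·z: (-3/2, 3, 5) → (-3/2, 11/2, 5)
T3 reflect across x = 0: (-3/2, 11/2, 5) → (3/2, 11/2, 5)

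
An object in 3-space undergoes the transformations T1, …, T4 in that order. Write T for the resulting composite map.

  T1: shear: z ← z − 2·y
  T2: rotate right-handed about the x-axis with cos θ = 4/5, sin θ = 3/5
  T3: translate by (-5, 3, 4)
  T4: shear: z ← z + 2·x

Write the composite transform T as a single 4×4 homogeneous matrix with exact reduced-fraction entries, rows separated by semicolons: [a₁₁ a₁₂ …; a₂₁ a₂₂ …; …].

T = [1 0 0 -5; 0 2 -3/5 3; 2 -1 4/5 -6; 0 0 0 1]

T1 = [1 0 0 0; 0 1 0 0; 0 -2 1 0; 0 0 0 1]
T2·T1 = [1 0 0 0; 0 2 -3/5 0; 0 -1 4/5 0; 0 0 0 1]
T3·…·T1 = [1 0 0 -5; 0 2 -3/5 3; 0 -1 4/5 4; 0 0 0 1]
T4·…·T1 = [1 0 0 -5; 0 2 -3/5 3; 2 -1 4/5 -6; 0 0 0 1]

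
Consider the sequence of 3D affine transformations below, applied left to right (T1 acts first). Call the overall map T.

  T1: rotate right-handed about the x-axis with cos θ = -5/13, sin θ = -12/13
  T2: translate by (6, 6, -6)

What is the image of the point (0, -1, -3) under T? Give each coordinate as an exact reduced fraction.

T(p) = (6, 47/13, -51/13)

T1 rotate right-handed about the x-axis with cos θ = -5/13, sin θ = -12/13: (0, -1, -3) → (0, -31/13, 27/13)
T2 translate by (6, 6, -6): (0, -31/13, 27/13) → (6, 47/13, -51/13)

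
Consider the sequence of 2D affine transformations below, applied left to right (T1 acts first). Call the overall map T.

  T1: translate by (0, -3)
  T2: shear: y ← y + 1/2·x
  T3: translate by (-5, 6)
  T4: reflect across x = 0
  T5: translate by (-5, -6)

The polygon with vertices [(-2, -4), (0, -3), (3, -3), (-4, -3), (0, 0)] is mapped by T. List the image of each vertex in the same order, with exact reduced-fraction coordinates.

image vertices: (2, -8), (0, -6), (-3, -9/2), (4, -8), (0, -3)

T1 translate by (0, -3): (-2, -4) → (-2, -7); (0, -3) → (0, -6); (3, -3) → (3, -6); (-4, -3) → (-4, -6); (0, 0) → (0, -3)
T2 shear: y ← y + 1/2·x: (-2, -7) → (-2, -8); (0, -6) → (0, -6); (3, -6) → (3, -9/2); (-4, -6) → (-4, -8); (0, -3) → (0, -3)
T3 translate by (-5, 6): (-2, -8) → (-7, -2); (0, -6) → (-5, 0); (3, -9/2) → (-2, 3/2); (-4, -8) → (-9, -2); (0, -3) → (-5, 3)
T4 reflect across x = 0: (-7, -2) → (7, -2); (-5, 0) → (5, 0); (-2, 3/2) → (2, 3/2); (-9, -2) → (9, -2); (-5, 3) → (5, 3)
T5 translate by (-5, -6): (7, -2) → (2, -8); (5, 0) → (0, -6); (2, 3/2) → (-3, -9/2); (9, -2) → (4, -8); (5, 3) → (0, -3)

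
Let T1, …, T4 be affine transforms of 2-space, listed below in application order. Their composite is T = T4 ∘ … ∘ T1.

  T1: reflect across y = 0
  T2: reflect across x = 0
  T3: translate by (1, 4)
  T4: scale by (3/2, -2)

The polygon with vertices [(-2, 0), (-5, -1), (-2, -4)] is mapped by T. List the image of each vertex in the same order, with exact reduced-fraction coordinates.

T1 reflect across y = 0: (-2, 0) → (-2, 0); (-5, -1) → (-5, 1); (-2, -4) → (-2, 4)
T2 reflect across x = 0: (-2, 0) → (2, 0); (-5, 1) → (5, 1); (-2, 4) → (2, 4)
T3 translate by (1, 4): (2, 0) → (3, 4); (5, 1) → (6, 5); (2, 4) → (3, 8)
T4 scale by (3/2, -2): (3, 4) → (9/2, -8); (6, 5) → (9, -10); (3, 8) → (9/2, -16)

image vertices: (9/2, -8), (9, -10), (9/2, -16)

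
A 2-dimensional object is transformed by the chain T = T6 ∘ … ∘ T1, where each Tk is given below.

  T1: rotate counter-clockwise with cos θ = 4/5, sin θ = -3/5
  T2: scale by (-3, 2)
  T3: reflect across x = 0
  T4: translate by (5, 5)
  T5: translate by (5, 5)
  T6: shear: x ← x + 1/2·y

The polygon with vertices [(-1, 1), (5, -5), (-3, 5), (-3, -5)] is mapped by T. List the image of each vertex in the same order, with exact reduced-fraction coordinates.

T1 rotate counter-clockwise with cos θ = 4/5, sin θ = -3/5: (-1, 1) → (-1/5, 7/5); (5, -5) → (1, -7); (-3, 5) → (3/5, 29/5); (-3, -5) → (-27/5, -11/5)
T2 scale by (-3, 2): (-1/5, 7/5) → (3/5, 14/5); (1, -7) → (-3, -14); (3/5, 29/5) → (-9/5, 58/5); (-27/5, -11/5) → (81/5, -22/5)
T3 reflect across x = 0: (3/5, 14/5) → (-3/5, 14/5); (-3, -14) → (3, -14); (-9/5, 58/5) → (9/5, 58/5); (81/5, -22/5) → (-81/5, -22/5)
T4 translate by (5, 5): (-3/5, 14/5) → (22/5, 39/5); (3, -14) → (8, -9); (9/5, 58/5) → (34/5, 83/5); (-81/5, -22/5) → (-56/5, 3/5)
T5 translate by (5, 5): (22/5, 39/5) → (47/5, 64/5); (8, -9) → (13, -4); (34/5, 83/5) → (59/5, 108/5); (-56/5, 3/5) → (-31/5, 28/5)
T6 shear: x ← x + 1/2·y: (47/5, 64/5) → (79/5, 64/5); (13, -4) → (11, -4); (59/5, 108/5) → (113/5, 108/5); (-31/5, 28/5) → (-17/5, 28/5)

image vertices: (79/5, 64/5), (11, -4), (113/5, 108/5), (-17/5, 28/5)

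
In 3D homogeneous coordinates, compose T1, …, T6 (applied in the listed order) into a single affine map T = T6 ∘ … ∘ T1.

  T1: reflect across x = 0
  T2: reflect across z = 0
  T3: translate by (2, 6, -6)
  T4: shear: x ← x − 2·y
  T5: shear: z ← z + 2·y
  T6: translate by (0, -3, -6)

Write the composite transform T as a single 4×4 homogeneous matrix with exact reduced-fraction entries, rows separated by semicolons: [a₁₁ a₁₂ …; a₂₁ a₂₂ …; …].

T1 = [-1 0 0 0; 0 1 0 0; 0 0 1 0; 0 0 0 1]
T2·T1 = [-1 0 0 0; 0 1 0 0; 0 0 -1 0; 0 0 0 1]
T3·…·T1 = [-1 0 0 2; 0 1 0 6; 0 0 -1 -6; 0 0 0 1]
T4·…·T1 = [-1 -2 0 -10; 0 1 0 6; 0 0 -1 -6; 0 0 0 1]
T5·…·T1 = [-1 -2 0 -10; 0 1 0 6; 0 2 -1 6; 0 0 0 1]
T6·…·T1 = [-1 -2 0 -10; 0 1 0 3; 0 2 -1 0; 0 0 0 1]

T = [-1 -2 0 -10; 0 1 0 3; 0 2 -1 0; 0 0 0 1]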